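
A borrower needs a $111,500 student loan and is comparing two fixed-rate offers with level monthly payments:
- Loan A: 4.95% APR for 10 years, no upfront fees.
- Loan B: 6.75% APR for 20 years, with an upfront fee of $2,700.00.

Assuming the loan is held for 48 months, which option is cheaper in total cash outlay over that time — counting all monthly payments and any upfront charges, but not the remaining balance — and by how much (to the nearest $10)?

Loan A: at 4.95% the monthly rate is 0.0041250, so the payment is 111,500 × 0.0041250 / (1 − 1.0041250^−120) = $1,179.91.
Loan B: monthly rate = 6.75%/12 = 0.0056250; payment = 111,500 × 0.0056250 / (1 − (1+0.0056250)^−240) = $847.81.
Over 48 months: Loan A costs 48 × $1,179.91 = $56,635.68; Loan B costs 48 × $847.81 + $2,700.00 = $43,394.88.
Loan B is cheaper by $56,635.68 − $43,394.88 = $13,240.80.

Loan B by $13,240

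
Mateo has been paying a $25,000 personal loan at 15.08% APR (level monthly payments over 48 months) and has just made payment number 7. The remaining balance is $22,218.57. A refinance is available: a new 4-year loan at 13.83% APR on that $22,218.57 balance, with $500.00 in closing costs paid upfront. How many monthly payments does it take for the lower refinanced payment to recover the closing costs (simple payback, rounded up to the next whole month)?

Current payment = 25,000 × 15.08%/12 / (1 − (1+0.0125667)^−48) = $696.78.
Refinanced payment = 22,218.57 × 0.0115250 / (1 − (1+0.0115250)^−48) = $605.26.
Monthly savings = $696.78 − $605.26 = $91.52.
Break-even = $500.00 / $91.52 = 5.46 → 6 months.

6 months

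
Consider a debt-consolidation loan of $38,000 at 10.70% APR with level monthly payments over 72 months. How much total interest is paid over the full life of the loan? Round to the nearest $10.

At 10.70% the monthly rate is 0.0089167, so the payment is 38,000 × 0.0089167 / (1 − 1.0089167^−72) = $717.47.
Total paid = 72 × $717.47 = $51,657.84; interest = $51,657.84 − $38,000 = $13,657.84.

$13,660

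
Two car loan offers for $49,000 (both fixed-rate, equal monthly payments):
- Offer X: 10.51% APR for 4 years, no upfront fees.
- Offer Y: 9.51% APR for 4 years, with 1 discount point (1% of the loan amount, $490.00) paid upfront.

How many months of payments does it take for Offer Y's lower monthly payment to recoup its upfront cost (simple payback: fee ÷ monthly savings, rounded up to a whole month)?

21 months

Offer X: monthly rate = 10.51%/12 = 0.0087583; payment = 49,000 × 0.0087583 / (1 − (1+0.0087583)^−48) = $1,254.80.
Offer Y: monthly rate = 9.51%/12 = 0.0079250; payment = 49,000 × 0.0079250 / (1 − (1+0.0079250)^−48) = $1,231.27.
Monthly savings = $1,254.80 − $1,231.27 = $23.53.
Break-even = $490.00 / $23.53 = 20.82 → 21 months.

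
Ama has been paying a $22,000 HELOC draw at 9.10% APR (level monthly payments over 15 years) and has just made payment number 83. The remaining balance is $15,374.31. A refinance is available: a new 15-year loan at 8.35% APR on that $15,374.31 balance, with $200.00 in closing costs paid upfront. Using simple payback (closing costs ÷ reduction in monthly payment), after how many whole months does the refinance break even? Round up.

Current payment = 22,000 × 9.1%/12 / (1 − (1+0.0075833)^−180) = $224.45.
Refinanced payment = 15,374.31 × 0.0069583 / (1 − (1+0.0069583)^−180) = $150.05.
Monthly savings = $224.45 − $150.05 = $74.40.
Break-even = $200.00 / $74.40 = 2.69 → 3 months.

3 months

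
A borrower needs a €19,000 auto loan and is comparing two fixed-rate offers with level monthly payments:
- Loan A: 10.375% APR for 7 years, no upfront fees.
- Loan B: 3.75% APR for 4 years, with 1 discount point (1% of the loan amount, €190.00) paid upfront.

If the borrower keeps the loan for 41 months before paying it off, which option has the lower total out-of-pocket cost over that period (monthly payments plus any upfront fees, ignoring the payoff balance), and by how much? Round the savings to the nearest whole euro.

Loan A: at 10.375% the monthly rate is 0.0086458, so the payment is 19,000 × 0.0086458 / (1 − 1.0086458^−84) = €319.12.
Loan B: monthly rate = 3.75%/12 = 0.0031250; payment = 19,000 × 0.0031250 / (1 − (1+0.0031250)^−48) = €426.88.
Over 41 months: Loan A costs 41 × €319.12 = €13,083.92; Loan B costs 41 × €426.88 + €190.00 = €17,692.08.
Loan A is cheaper by €17,692.08 − €13,083.92 = €4,608.16.

Loan A by €4,608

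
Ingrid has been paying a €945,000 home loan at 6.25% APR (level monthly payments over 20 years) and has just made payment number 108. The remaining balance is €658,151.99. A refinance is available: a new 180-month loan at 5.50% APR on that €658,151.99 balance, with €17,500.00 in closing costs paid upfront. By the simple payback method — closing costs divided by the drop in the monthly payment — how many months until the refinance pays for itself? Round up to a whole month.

Current payment = 945,000 × 6.25%/12 / (1 − (1+0.0052083)^−240) = €6,907.27.
Refinanced payment = 658,151.99 × 0.0045833 / (1 − (1+0.0045833)^−180) = €5,377.65.
Monthly savings = €6,907.27 − €5,377.65 = €1,529.62.
Break-even = €17,500.00 / €1,529.62 = 11.44 → 12 months.

12 months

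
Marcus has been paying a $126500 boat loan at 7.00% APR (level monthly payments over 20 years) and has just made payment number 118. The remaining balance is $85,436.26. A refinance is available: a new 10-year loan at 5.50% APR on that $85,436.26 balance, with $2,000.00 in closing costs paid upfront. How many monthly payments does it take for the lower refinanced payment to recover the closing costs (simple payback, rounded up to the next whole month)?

38 months

Current payment = 126,500 × 7%/12 / (1 − (1+0.0058333)^−240) = $980.75.
Refinanced payment = 85,436.26 × 0.0045833 / (1 − (1+0.0045833)^−120) = $927.21.
Monthly savings = $980.75 − $927.21 = $53.54.
Break-even = $2,000.00 / $53.54 = 37.36 → 38 months.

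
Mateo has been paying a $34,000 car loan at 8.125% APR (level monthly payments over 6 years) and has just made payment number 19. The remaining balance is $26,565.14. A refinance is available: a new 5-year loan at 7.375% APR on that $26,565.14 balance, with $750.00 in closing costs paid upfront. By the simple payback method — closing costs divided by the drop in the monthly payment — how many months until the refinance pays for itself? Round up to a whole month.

Current payment = 34,000 × 8.125%/12 / (1 − (1+0.0067708)^−72) = $598.21.
Refinanced payment = 26,565.14 × 0.0061458 / (1 − (1+0.0061458)^−60) = $530.73.
Monthly savings = $598.21 − $530.73 = $67.48.
Break-even = $750.00 / $67.48 = 11.11 → 12 months.

12 months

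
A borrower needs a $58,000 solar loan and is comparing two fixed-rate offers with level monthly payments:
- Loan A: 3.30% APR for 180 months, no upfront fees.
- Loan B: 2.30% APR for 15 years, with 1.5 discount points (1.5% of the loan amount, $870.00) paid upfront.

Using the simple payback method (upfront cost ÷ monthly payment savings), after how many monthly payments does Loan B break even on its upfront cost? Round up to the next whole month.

32 months

Loan A: at 3.30% the monthly rate is 0.0027500, so the payment is 58,000 × 0.0027500 / (1 − 1.0027500^−180) = $408.96.
Loan B: monthly rate = 2.3%/12 = 0.0019167; payment = 58,000 × 0.0019167 / (1 − (1+0.0019167)^−180) = $381.30.
Monthly savings = $408.96 − $381.30 = $27.66.
Break-even = $870.00 / $27.66 = 31.45 → 32 months.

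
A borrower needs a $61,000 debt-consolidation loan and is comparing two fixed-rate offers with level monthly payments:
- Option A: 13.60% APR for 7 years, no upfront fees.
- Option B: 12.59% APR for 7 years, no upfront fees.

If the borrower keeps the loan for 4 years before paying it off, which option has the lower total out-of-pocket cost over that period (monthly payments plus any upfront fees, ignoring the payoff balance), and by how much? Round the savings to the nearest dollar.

Option A: at 13.60% the monthly rate is 0.0113333, so the payment is 61,000 × 0.0113333 / (1 − 1.0113333^−84) = $1,129.70.
Option B: at 12.59% the monthly rate is 0.0104917, so the payment is 61,000 × 0.0104917 / (1 − 1.0104917^−84) = $1,096.16.
Over 48 months: Option A costs 48 × $1,129.70 = $54,225.60; Option B costs 48 × $1,096.16 = $52,615.68.
Option B is cheaper by $54,225.60 − $52,615.68 = $1,609.92.

Option B by $1,610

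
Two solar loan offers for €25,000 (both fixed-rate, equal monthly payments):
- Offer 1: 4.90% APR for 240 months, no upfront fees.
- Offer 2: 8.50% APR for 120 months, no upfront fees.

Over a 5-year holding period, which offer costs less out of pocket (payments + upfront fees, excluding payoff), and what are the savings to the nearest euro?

Offer 1: monthly rate = 4.9%/12 = 0.0040833; payment = 25,000 × 0.0040833 / (1 − (1+0.0040833)^−240) = €163.61.
Offer 2: at 8.50% the monthly rate is 0.0070833, so the payment is 25,000 × 0.0070833 / (1 − 1.0070833^−120) = €309.96.
Over 60 months: Offer 1 costs 60 × €163.61 = €9,816.60; Offer 2 costs 60 × €309.96 = €18,597.60.
Offer 1 is cheaper by €18,597.60 − €9,816.60 = €8,781.00.

Offer 1 by €8,781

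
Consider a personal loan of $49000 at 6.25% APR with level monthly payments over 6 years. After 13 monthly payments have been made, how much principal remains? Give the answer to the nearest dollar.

$41,452

With monthly rate i = 6.25%/12 = 0.0052083, the balance after k of n payments is P · [(1+i)^n − (1+i)^k] / [(1+i)^n − 1].
(1+0.0052083)^72 = 1.45357613 and (1+0.0052083)^13 = 1.06986516, so the balance is 49,000 × (1.45357613 − 1.06986516) / (1.45357613 − 1) = $41,452.44.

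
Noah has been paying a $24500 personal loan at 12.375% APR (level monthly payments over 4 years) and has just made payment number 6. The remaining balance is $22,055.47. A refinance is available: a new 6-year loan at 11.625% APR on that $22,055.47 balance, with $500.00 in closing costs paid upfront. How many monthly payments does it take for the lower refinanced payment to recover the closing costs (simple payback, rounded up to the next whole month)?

Current payment = 24,500 × 12.375%/12 / (1 − (1+0.0103125)^−48) = $649.70.
Refinanced payment = 22,055.47 × 0.0096875 / (1 − (1+0.0096875)^−72) = $426.90.
Monthly savings = $649.70 − $426.90 = $222.80.
Break-even = $500.00 / $222.80 = 2.24 → 3 months.

3 months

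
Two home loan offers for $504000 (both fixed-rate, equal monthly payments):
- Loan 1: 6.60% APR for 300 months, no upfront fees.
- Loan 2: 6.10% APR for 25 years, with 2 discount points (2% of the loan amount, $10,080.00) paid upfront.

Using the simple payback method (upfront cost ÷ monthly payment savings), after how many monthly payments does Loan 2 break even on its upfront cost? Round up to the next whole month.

65 months

Loan 1: at 6.60% the monthly rate is 0.0055000, so the payment is 504,000 × 0.0055000 / (1 − 1.0055000^−300) = $3,434.60.
Loan 2: at 6.10% the monthly rate is 0.0050833, so the payment is 504,000 × 0.0050833 / (1 − 1.0050833^−300) = $3,278.16.
Monthly savings = $3,434.60 − $3,278.16 = $156.44.
Break-even = $10,080.00 / $156.44 = 64.43 → 65 months.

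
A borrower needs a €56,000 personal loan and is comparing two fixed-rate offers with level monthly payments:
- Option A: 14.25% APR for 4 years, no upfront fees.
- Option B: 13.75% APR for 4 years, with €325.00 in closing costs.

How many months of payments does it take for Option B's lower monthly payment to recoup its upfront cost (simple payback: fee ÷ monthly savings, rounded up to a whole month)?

Option A: monthly rate = 14.25%/12 = 0.0118750; payment = 56,000 × 0.0118750 / (1 − (1+0.0118750)^−48) = €1,537.31.
Option B: monthly rate = 13.75%/12 = 0.0114583; payment = 56,000 × 0.0114583 / (1 − (1+0.0114583)^−48) = €1,523.27.
Monthly savings = €1,537.31 − €1,523.27 = €14.04.
Break-even = €325.00 / €14.04 = 23.15 → 24 months.

24 months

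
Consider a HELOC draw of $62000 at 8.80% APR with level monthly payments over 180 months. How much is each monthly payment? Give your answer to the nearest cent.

$621.49

Monthly rate = 8.8%/12 = 0.0073333; payment = 62,000 × 0.0073333 / (1 − (1+0.0073333)^−180) = $621.49.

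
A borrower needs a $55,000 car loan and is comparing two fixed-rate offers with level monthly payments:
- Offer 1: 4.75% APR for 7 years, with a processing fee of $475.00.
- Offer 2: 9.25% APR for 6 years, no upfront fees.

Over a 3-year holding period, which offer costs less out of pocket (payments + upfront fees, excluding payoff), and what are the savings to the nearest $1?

Offer 1: at 4.75% the monthly rate is 0.0039583, so the payment is 55,000 × 0.0039583 / (1 − 1.0039583^−84) = $770.92.
Offer 2: monthly rate = 9.25%/12 = 0.0077083; payment = 55,000 × 0.0077083 / (1 − (1+0.0077083)^−72) = $998.24.
Over 36 months: Offer 1 costs 36 × $770.92 + $475.00 = $28,228.12; Offer 2 costs 36 × $998.24 = $35,936.64.
Offer 1 is cheaper by $35,936.64 − $28,228.12 = $7,708.52.

Offer 1 by $7,709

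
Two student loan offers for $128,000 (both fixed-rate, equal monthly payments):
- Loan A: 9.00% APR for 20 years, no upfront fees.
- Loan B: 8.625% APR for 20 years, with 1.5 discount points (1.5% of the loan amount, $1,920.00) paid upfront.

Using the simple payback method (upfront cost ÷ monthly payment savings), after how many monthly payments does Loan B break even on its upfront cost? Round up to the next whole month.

63 months

Loan A: at 9.00% the monthly rate is 0.0075000, so the payment is 128,000 × 0.0075000 / (1 − 1.0075000^−240) = $1,151.65.
Loan B: monthly rate = 8.625%/12 = 0.0071875; payment = 128,000 × 0.0071875 / (1 − (1+0.0071875)^−240) = $1,120.96.
Monthly savings = $1,151.65 − $1,120.96 = $30.69.
Break-even = $1,920.00 / $30.69 = 62.56 → 63 months.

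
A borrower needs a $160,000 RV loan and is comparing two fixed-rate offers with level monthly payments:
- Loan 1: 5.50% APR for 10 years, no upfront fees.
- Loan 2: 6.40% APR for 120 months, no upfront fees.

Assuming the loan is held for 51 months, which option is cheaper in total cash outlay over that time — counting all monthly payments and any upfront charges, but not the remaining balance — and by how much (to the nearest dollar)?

Loan 1 by $3,683

Loan 1: monthly rate = 5.5%/12 = 0.0045833; payment = 160,000 × 0.0045833 / (1 − (1+0.0045833)^−120) = $1,736.42.
Loan 2: monthly rate = 6.4%/12 = 0.0053333; payment = 160,000 × 0.0053333 / (1 − (1+0.0053333)^−120) = $1,808.64.
Over 51 months: Loan 1 costs 51 × $1,736.42 = $88,557.42; Loan 2 costs 51 × $1,808.64 = $92,240.64.
Loan 1 is cheaper by $92,240.64 − $88,557.42 = $3,683.22.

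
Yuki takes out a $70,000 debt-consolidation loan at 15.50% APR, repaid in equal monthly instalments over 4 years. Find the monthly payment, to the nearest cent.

At 15.50% the monthly rate is 0.0129167, so the payment is 70,000 × 0.0129167 / (1 − 1.0129167^−48) = $1,965.94.

$1,965.94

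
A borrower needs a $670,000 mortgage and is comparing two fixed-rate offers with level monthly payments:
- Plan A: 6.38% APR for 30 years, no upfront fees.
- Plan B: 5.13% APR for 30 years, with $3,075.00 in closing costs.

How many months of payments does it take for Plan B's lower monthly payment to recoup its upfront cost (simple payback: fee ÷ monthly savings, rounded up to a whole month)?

Plan A: monthly rate = 6.38%/12 = 0.0053167; payment = 670,000 × 0.0053167 / (1 − (1+0.0053167)^−360) = $4,182.12.
Plan B: monthly rate = 5.13%/12 = 0.0042750; payment = 670,000 × 0.0042750 / (1 − (1+0.0042750)^−360) = $3,650.12.
Monthly savings = $4,182.12 − $3,650.12 = $532.00.
Break-even = $3,075.00 / $532.00 = 5.78 → 6 months.

6 months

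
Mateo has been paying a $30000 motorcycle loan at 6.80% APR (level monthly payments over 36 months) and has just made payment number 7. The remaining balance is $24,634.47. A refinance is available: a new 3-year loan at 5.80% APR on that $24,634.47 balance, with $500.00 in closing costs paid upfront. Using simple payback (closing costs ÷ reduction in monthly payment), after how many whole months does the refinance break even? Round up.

3 months

Current payment = 30,000 × 6.8%/12 / (1 − (1+0.0056667)^−36) = $923.57.
Refinanced payment = 24,634.47 × 0.0048333 / (1 − (1+0.0048333)^−36) = $747.20.
Monthly savings = $923.57 − $747.20 = $176.37.
Break-even = $500.00 / $176.37 = 2.83 → 3 months.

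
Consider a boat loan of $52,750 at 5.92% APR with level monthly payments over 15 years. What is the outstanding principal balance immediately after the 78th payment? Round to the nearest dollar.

$35,428

With monthly rate i = 5.92%/12 = 0.0049333, the balance after k of n payments is P · [(1+i)^n − (1+i)^k] / [(1+i)^n − 1].
(1+0.0049333)^180 = 2.42496424 and (1+0.0049333)^78 = 1.46793102, so the balance is 52,750 × (2.42496424 − 1.46793102) / (2.42496424 − 1) = $35,427.91.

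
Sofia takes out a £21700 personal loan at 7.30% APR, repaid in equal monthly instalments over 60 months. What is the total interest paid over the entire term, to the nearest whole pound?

Monthly rate = 7.3%/12 = 0.0060833; payment = 21,700 × 0.0060833 / (1 − (1+0.0060833)^−60) = £432.76.
Total paid = 60 × £432.76 = £25,965.60; interest = £25,965.60 − £21,700 = £4,265.60.

£4,266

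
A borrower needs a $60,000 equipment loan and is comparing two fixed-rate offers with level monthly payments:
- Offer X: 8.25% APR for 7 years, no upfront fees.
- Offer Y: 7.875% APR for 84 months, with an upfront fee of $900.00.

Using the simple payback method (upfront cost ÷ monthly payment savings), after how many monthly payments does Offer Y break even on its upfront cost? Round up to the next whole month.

81 months

Offer X: at 8.25% the monthly rate is 0.0068750, so the payment is 60,000 × 0.0068750 / (1 − 1.0068750^−84) = $942.66.
Offer Y: monthly rate = 7.875%/12 = 0.0065625; payment = 60,000 × 0.0065625 / (1 − (1+0.0065625)^−84) = $931.44.
Monthly savings = $942.66 − $931.44 = $11.22.
Break-even = $900.00 / $11.22 = 80.21 → 81 months.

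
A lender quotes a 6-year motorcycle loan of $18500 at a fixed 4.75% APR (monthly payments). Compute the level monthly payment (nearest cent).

$295.80

Monthly rate = 4.75%/12 = 0.0039583; payment = 18,500 × 0.0039583 / (1 − (1+0.0039583)^−72) = $295.80.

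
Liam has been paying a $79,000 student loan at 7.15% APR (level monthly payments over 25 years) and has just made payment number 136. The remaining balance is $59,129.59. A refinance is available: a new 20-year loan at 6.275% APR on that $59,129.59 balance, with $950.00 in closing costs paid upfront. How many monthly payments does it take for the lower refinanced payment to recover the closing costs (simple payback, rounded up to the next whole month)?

8 months

Current payment = 79,000 × 7.15%/12 / (1 − (1+0.0059583)^−300) = $565.94.
Refinanced payment = 59,129.59 × 0.0052292 / (1 − (1+0.0052292)^−240) = $433.06.
Monthly savings = $565.94 − $433.06 = $132.88.
Break-even = $950.00 / $132.88 = 7.15 → 8 months.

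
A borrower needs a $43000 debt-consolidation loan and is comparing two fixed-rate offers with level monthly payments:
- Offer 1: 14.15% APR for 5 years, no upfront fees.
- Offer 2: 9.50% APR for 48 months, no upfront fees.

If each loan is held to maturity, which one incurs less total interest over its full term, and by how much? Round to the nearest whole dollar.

Offer 2 by $8,379

Offer 1: monthly rate = 14.15%/12 = 0.0117917; payment = 43,000 × 0.0117917 / (1 − (1+0.0117917)^−60) = $1,003.88.
Total interest on Offer 1 = 60 × $1,003.88 − $43,000 = $17,232.80.
Offer 2: at 9.50% the monthly rate is 0.0079167, so the payment is 43,000 × 0.0079167 / (1 − 1.0079167^−48) = $1,080.29.
Total interest on Offer 2 = 48 × $1,080.29 − $43,000 = $8,853.92.
Offer 2 is lower by $8,378.88.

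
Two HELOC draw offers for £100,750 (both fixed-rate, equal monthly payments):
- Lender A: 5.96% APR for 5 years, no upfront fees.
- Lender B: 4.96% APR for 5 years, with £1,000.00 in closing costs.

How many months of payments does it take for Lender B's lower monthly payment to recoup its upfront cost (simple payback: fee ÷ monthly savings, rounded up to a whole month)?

22 months

Lender A: at 5.96% the monthly rate is 0.0049667, so the payment is 100,750 × 0.0049667 / (1 − 1.0049667^−60) = £1,945.91.
Lender B: monthly rate = 4.96%/12 = 0.0041333; payment = 100,750 × 0.0041333 / (1 − (1+0.0041333)^−60) = £1,899.43.
Monthly savings = £1,945.91 − £1,899.43 = £46.48.
Break-even = £1,000.00 / £46.48 = 21.51 → 22 months.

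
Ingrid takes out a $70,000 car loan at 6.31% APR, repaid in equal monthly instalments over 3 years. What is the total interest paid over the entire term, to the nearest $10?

$7,020

Monthly rate = 6.31%/12 = 0.0052583; payment = 70,000 × 0.0052583 / (1 − (1+0.0052583)^−36) = $2,139.38.
Total paid = 36 × $2,139.38 = $77,017.68; interest = $77,017.68 − $70,000 = $7,017.68.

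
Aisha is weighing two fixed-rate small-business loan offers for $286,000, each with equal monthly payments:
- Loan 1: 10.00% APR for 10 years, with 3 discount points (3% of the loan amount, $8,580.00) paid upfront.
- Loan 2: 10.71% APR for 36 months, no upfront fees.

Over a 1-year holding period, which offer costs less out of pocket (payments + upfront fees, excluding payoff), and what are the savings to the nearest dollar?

Loan 1: at 10.00% the monthly rate is 0.0083333, so the payment is 286,000 × 0.0083333 / (1 − 1.0083333^−120) = $3,779.51.
Loan 2: at 10.71% the monthly rate is 0.0089250, so the payment is 286,000 × 0.0089250 / (1 − 1.0089250^−36) = $9,324.04.
Over 12 months: Loan 1 costs 12 × $3,779.51 + $8,580.00 = $53,934.12; Loan 2 costs 12 × $9,324.04 = $111,888.48.
Loan 1 is cheaper by $111,888.48 − $53,934.12 = $57,954.36.

Loan 1 by $57,954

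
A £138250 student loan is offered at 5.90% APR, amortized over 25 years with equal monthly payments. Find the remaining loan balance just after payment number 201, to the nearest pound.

£69,026

With monthly rate i = 5.9%/12 = 0.0049167, the balance after k of n payments is P · [(1+i)^n − (1+i)^k] / [(1+i)^n − 1].
(1+0.0049167)^300 = 4.35526649 and (1+0.0049167)^201 = 2.68003133, so the balance is 138,250 × (4.35526649 − 2.68003133) / (4.35526649 − 1) = £69,026.19.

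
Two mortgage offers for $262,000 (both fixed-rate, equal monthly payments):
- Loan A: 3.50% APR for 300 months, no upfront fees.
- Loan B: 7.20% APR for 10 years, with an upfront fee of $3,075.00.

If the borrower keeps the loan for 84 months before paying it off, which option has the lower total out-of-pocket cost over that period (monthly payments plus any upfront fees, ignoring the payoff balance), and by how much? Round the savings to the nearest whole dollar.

Loan A by $150,704

Loan A: at 3.50% the monthly rate is 0.0029167, so the payment is 262,000 × 0.0029167 / (1 − 1.0029167^−300) = $1,311.63.
Loan B: monthly rate = 7.2%/12 = 0.0060000; payment = 262,000 × 0.0060000 / (1 − (1+0.0060000)^−120) = $3,069.12.
Over 84 months: Loan A costs 84 × $1,311.63 = $110,176.92; Loan B costs 84 × $3,069.12 + $3,075.00 = $260,881.08.
Loan A is cheaper by $260,881.08 − $110,176.92 = $150,704.16.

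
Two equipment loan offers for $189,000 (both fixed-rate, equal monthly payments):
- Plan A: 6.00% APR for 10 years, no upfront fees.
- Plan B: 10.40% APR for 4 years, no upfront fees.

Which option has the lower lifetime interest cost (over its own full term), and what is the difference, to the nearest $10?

Plan A: at 6.00% the monthly rate is 0.0050000, so the payment is 189,000 × 0.0050000 / (1 − 1.0050000^−120) = $2,098.29.
Total interest on Plan A = 120 × $2,098.29 − $189,000 = $62,794.80.
Plan B: at 10.40% the monthly rate is 0.0086667, so the payment is 189,000 × 0.0086667 / (1 − 1.0086667^−48) = $4,829.92.
Total interest on Plan B = 48 × $4,829.92 − $189,000 = $42,836.16.
Plan B is lower by $19,958.64.

Plan B by $19,960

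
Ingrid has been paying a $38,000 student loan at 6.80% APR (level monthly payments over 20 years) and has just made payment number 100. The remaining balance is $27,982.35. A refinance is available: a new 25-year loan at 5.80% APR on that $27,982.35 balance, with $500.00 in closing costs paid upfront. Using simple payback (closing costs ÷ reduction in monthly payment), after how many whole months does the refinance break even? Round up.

Current payment = 38,000 × 6.8%/12 / (1 − (1+0.0056667)^−240) = $290.07.
Refinanced payment = 27,982.35 × 0.0048333 / (1 − (1+0.0048333)^−300) = $176.89.
Monthly savings = $290.07 − $176.89 = $113.18.
Break-even = $500.00 / $113.18 = 4.42 → 5 months.

5 months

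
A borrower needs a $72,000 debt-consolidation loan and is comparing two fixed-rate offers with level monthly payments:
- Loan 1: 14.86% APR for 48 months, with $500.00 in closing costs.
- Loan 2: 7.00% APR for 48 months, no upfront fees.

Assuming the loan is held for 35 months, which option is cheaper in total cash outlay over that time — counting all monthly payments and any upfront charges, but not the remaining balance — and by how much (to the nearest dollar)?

Loan 1: at 14.86% the monthly rate is 0.0123833, so the payment is 72,000 × 0.0123833 / (1 − 1.0123833^−48) = $1,998.71.
Loan 2: at 7.00% the monthly rate is 0.0058333, so the payment is 72,000 × 0.0058333 / (1 − 1.0058333^−48) = $1,724.13.
Over 35 months: Loan 1 costs 35 × $1,998.71 + $500.00 = $70,454.85; Loan 2 costs 35 × $1,724.13 = $60,344.55.
Loan 2 is cheaper by $70,454.85 − $60,344.55 = $10,110.30.

Loan 2 by $10,110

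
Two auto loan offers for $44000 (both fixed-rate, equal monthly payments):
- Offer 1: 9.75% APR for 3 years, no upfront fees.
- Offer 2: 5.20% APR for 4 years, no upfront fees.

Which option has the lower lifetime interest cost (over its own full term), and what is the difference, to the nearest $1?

Offer 1: monthly rate = 9.75%/12 = 0.0081250; payment = 44,000 × 0.0081250 / (1 − (1+0.0081250)^−36) = $1,414.60.
Total interest on Offer 1 = 36 × $1,414.60 − $44,000 = $6,925.60.
Offer 2: at 5.20% the monthly rate is 0.0043333, so the payment is 44,000 × 0.0043333 / (1 − 1.0043333^−48) = $1,017.28.
Total interest on Offer 2 = 48 × $1,017.28 − $44,000 = $4,829.44.
Offer 2 is lower by $2,096.16.

Offer 2 by $2,096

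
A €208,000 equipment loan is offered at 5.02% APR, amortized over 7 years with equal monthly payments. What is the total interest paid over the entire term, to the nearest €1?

Monthly rate = 5.02%/12 = 0.0041833; payment = 208,000 × 0.0041833 / (1 − (1+0.0041833)^−84) = €2,941.81.
Total paid = 84 × €2,941.81 = €247,112.04; interest = €247,112.04 − €208,000 = €39,112.04.

€39,112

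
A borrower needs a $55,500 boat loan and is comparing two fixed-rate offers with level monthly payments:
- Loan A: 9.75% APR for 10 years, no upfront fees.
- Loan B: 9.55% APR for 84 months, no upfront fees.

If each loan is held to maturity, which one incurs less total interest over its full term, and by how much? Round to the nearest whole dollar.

Loan B by $10,778

Loan A: monthly rate = 9.75%/12 = 0.0081250; payment = 55,500 × 0.0081250 / (1 − (1+0.0081250)^−120) = $725.77.
Total interest on Loan A = 120 × $725.77 − $55,500 = $31,592.40.
Loan B: monthly rate = 9.55%/12 = 0.0079583; payment = 55,500 × 0.0079583 / (1 − (1+0.0079583)^−84) = $908.51.
Total interest on Loan B = 84 × $908.51 − $55,500 = $20,814.84.
Loan B is lower by $10,777.56.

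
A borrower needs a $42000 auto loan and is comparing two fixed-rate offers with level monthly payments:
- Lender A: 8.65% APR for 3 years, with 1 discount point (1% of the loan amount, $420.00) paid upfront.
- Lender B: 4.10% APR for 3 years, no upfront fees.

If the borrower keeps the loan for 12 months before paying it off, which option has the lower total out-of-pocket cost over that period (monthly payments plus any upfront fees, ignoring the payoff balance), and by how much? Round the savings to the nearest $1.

Lender A: at 8.65% the monthly rate is 0.0072083, so the payment is 42,000 × 0.0072083 / (1 − 1.0072083^−36) = $1,328.76.
Lender B: at 4.10% the monthly rate is 0.0034167, so the payment is 42,000 × 0.0034167 / (1 − 1.0034167^−36) = $1,241.88.
Over 12 months: Lender A costs 12 × $1,328.76 + $420.00 = $16,365.12; Lender B costs 12 × $1,241.88 = $14,902.56.
Lender B is cheaper by $16,365.12 − $14,902.56 = $1,462.56.

Lender B by $1,463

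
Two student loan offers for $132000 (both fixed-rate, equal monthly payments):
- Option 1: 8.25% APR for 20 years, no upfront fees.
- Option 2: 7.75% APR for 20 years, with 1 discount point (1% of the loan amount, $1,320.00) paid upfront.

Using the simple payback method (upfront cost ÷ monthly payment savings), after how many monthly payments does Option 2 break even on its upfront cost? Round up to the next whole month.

Option 1: at 8.25% the monthly rate is 0.0068750, so the payment is 132,000 × 0.0068750 / (1 − 1.0068750^−240) = $1,124.73.
Option 2: monthly rate = 7.75%/12 = 0.0064583; payment = 132,000 × 0.0064583 / (1 − (1+0.0064583)^−240) = $1,083.65.
Monthly savings = $1,124.73 − $1,083.65 = $41.08.
Break-even = $1,320.00 / $41.08 = 32.13 → 33 months.

33 months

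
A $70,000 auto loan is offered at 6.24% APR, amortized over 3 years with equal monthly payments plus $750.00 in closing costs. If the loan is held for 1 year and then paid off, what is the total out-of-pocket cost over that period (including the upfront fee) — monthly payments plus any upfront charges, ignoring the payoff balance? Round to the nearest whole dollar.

$26,396

Monthly rate = 6.24%/12 = 0.0052000; payment = 70,000 × 0.0052000 / (1 − (1+0.0052000)^−36) = $2,137.16.
Total outlay = 12 × $2,137.16 + $750.00 = $26,395.92.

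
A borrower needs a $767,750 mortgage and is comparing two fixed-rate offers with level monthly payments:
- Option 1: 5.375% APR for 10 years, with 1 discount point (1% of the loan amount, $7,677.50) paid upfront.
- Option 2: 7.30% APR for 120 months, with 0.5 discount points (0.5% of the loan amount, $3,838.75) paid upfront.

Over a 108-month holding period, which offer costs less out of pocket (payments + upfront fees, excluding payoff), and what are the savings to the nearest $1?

Option 1: monthly rate = 5.375%/12 = 0.0044792; payment = 767,750 × 0.0044792 / (1 − (1+0.0044792)^−120) = $8,284.63.
Option 2: monthly rate = 7.3%/12 = 0.0060833; payment = 767,750 × 0.0060833 / (1 − (1+0.0060833)^−120) = $9,033.39.
Over 108 months: Option 1 costs 108 × $8,284.63 + $7,677.50 = $902,417.54; Option 2 costs 108 × $9,033.39 + $3,838.75 = $979,444.87.
Option 1 is cheaper by $979,444.87 − $902,417.54 = $77,027.33.

Option 1 by $77,027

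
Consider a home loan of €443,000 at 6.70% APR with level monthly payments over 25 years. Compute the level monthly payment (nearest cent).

At 6.70% the monthly rate is 0.0055833, so the payment is 443,000 × 0.0055833 / (1 − 1.0055833^−300) = €3,046.77.

€3,046.77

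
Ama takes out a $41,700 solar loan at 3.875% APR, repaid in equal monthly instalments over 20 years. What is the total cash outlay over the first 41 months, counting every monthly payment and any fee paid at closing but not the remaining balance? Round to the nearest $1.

$10,248

At 3.875% the monthly rate is 0.0032292, so the payment is 41,700 × 0.0032292 / (1 − 1.0032292^−240) = $249.96.
Total outlay = 41 × $249.96 = $10,248.36.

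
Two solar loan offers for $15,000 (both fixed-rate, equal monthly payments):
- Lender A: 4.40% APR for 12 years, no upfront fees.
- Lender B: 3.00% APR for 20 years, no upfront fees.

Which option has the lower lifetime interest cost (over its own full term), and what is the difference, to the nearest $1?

Lender A by $632

Lender A: at 4.40% the monthly rate is 0.0036667, so the payment is 15,000 × 0.0036667 / (1 − 1.0036667^−144) = $134.26.
Total interest on Lender A = 144 × $134.26 − $15,000 = $4,333.44.
Lender B: at 3.00% the monthly rate is 0.0025000, so the payment is 15,000 × 0.0025000 / (1 − 1.0025000^−240) = $83.19.
Total interest on Lender B = 240 × $83.19 − $15,000 = $4,965.60.
Lender A is lower by $632.16.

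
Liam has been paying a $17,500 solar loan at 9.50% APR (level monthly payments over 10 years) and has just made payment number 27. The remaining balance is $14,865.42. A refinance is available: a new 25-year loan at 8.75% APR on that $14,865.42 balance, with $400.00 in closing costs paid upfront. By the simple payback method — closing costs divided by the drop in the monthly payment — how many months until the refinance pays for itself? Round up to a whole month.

4 months

Current payment = 17,500 × 9.5%/12 / (1 − (1+0.0079167)^−120) = $226.45.
Refinanced payment = 14,865.42 × 0.0072917 / (1 − (1+0.0072917)^−300) = $122.22.
Monthly savings = $226.45 − $122.22 = $104.23.
Break-even = $400.00 / $104.23 = 3.84 → 4 months.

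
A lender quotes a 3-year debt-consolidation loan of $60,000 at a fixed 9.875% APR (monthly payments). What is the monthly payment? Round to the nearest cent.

At 9.875% the monthly rate is 0.0082292, so the payment is 60,000 × 0.0082292 / (1 − 1.0082292^−36) = $1,932.51.

$1,932.51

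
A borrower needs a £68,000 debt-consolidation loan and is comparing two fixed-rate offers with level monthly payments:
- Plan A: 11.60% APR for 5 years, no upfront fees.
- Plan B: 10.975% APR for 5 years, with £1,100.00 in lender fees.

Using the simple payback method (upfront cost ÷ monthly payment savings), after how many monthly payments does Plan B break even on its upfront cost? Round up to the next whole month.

52 months

Plan A: at 11.60% the monthly rate is 0.0096667, so the payment is 68,000 × 0.0096667 / (1 − 1.0096667^−60) = £1,498.91.
Plan B: monthly rate = 10.975%/12 = 0.0091458; payment = 68,000 × 0.0091458 / (1 − (1+0.0091458)^−60) = £1,477.64.
Monthly savings = £1,498.91 − £1,477.64 = £21.27.
Break-even = £1,100.00 / £21.27 = 51.72 → 52 months.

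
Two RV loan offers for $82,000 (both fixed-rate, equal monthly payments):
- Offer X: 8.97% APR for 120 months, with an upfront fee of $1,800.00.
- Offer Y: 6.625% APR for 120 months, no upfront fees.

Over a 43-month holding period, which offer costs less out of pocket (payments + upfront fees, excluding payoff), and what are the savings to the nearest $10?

Offer X: at 8.97% the monthly rate is 0.0074750, so the payment is 82,000 × 0.0074750 / (1 − 1.0074750^−120) = $1,037.41.
Offer Y: at 6.625% the monthly rate is 0.0055208, so the payment is 82,000 × 0.0055208 / (1 − 1.0055208^−120) = $936.32.
Over 43 months: Offer X costs 43 × $1,037.41 + $1,800.00 = $46,408.63; Offer Y costs 43 × $936.32 = $40,261.76.
Offer Y is cheaper by $46,408.63 − $40,261.76 = $6,146.87.

Offer Y by $6,150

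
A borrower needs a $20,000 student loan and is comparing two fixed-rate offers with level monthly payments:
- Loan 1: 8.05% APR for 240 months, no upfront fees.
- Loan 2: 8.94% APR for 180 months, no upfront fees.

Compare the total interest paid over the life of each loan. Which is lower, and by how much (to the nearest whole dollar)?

Loan 2 by $3,913

Loan 1: monthly rate = 8.05%/12 = 0.0067083; payment = 20,000 × 0.0067083 / (1 − (1+0.0067083)^−240) = $167.91.
Total interest on Loan 1 = 240 × $167.91 − $20,000 = $20,298.40.
Loan 2: monthly rate = 8.94%/12 = 0.0074500; payment = 20,000 × 0.0074500 / (1 − (1+0.0074500)^−180) = $202.14.
Total interest on Loan 2 = 180 × $202.14 − $20,000 = $16,385.20.
Loan 2 is lower by $3,913.20.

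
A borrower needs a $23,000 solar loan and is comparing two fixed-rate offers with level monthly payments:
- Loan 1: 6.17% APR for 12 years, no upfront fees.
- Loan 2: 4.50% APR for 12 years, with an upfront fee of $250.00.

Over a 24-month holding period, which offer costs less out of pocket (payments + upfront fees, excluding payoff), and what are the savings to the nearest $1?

Loan 2 by $217

Loan 1: at 6.17% the monthly rate is 0.0051417, so the payment is 23,000 × 0.0051417 / (1 − 1.0051417^−144) = $226.47.
Loan 2: monthly rate = 4.5%/12 = 0.0037500; payment = 23,000 × 0.0037500 / (1 − (1+0.0037500)^−144) = $207.00.
Over 24 months: Loan 1 costs 24 × $226.47 = $5,435.28; Loan 2 costs 24 × $207.00 + $250.00 = $5,218.00.
Loan 2 is cheaper by $5,435.28 − $5,218.00 = $217.28.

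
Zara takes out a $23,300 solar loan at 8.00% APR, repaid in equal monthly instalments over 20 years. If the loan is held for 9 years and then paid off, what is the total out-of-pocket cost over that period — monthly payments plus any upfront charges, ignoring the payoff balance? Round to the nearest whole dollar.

$21,048

At 8.00% the monthly rate is 0.0066667, so the payment is 23,300 × 0.0066667 / (1 − 1.0066667^−240) = $194.89.
Total outlay = 108 × $194.89 = $21,048.12.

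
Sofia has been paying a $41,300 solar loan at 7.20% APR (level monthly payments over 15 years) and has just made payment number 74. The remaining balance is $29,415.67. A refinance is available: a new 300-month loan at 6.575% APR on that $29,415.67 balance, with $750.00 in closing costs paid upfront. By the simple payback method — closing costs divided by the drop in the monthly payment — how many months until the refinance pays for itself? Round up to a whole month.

5 months

Current payment = 41,300 × 7.2%/12 / (1 − (1+0.0060000)^−180) = $375.85.
Refinanced payment = 29,415.67 × 0.0054792 / (1 − (1+0.0054792)^−300) = $200.00.
Monthly savings = $375.85 − $200.00 = $175.85.
Break-even = $750.00 / $175.85 = 4.26 → 5 months.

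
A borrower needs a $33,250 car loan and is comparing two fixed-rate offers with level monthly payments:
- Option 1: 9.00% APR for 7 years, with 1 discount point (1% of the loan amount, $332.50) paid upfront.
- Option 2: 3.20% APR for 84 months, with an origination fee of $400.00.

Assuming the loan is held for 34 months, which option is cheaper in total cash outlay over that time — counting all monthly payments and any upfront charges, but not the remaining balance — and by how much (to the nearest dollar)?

Option 1: monthly rate = 9%/12 = 0.0075000; payment = 33,250 × 0.0075000 / (1 − (1+0.0075000)^−84) = $534.96.
Option 2: at 3.20% the monthly rate is 0.0026667, so the payment is 33,250 × 0.0026667 / (1 − 1.0026667^−84) = $442.35.
Over 34 months: Option 1 costs 34 × $534.96 + $332.50 = $18,521.14; Option 2 costs 34 × $442.35 + $400.00 = $15,439.90.
Option 2 is cheaper by $18,521.14 − $15,439.90 = $3,081.24.

Option 2 by $3,081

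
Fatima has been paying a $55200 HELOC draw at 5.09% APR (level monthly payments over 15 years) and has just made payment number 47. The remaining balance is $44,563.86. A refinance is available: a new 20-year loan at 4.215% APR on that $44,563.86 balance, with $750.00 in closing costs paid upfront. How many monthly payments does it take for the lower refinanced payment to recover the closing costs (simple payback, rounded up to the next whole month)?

Current payment = 55,200 × 5.09%/12 / (1 − (1+0.0042417)^−180) = $439.11.
Refinanced payment = 44,563.86 × 0.0035125 / (1 − (1+0.0035125)^−240) = $275.12.
Monthly savings = $439.11 − $275.12 = $163.99.
Break-even = $750.00 / $163.99 = 4.57 → 5 months.

5 months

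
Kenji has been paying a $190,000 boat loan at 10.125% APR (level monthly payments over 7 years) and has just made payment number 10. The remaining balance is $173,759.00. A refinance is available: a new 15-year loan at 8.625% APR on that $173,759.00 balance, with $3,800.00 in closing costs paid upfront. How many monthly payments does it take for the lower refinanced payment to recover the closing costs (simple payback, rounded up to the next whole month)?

3 months

Current payment = 190,000 × 10.125%/12 / (1 − (1+0.0084375)^−84) = $3,166.51.
Refinanced payment = 173,759.00 × 0.0071875 / (1 − (1+0.0071875)^−180) = $1,723.83.
Monthly savings = $3,166.51 − $1,723.83 = $1,442.68.
Break-even = $3,800.00 / $1,442.68 = 2.63 → 3 months.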